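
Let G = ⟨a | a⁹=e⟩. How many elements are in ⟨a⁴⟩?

|⟨a⁴⟩| equals the order of a⁴. Compute successive powers until reaching e:
  (a⁴)¹ = a⁴, (a⁴)² = a⁸, (a⁴)³ = a³, (a⁴)⁴ = a⁷, (a⁴)⁵ = a², (a⁴)⁶ = a⁶, (a⁴)⁷ = a, (a⁴)⁸ = a⁵, (a⁴)⁹ = e.
The smallest positive k with (a⁴)ᵏ = e is 9, so |⟨a⁴⟩| = 9.

Answer: 9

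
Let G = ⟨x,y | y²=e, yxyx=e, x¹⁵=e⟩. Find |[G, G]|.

G' = [G, G] is generated by all commutators. The generator-pair commutators are: [x, y] = x².
The subgroup they normally generate is {e, x, x², x³, x⁴, x⁵, x⁶, x⁷, x⁸, x⁹, x¹⁰, x¹¹, x¹², x¹³, x¹⁴}, of order 15.
Check: |G/G'| = 30/15 = 2 is the order of the abelianisation.

Answer: 15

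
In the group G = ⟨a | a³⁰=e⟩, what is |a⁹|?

Compute successive powers until reaching e:
  (a⁹)¹ = a⁹, (a⁹)² = a¹⁸, (a⁹)³ = a²⁷, (a⁹)⁴ = a⁶, (a⁹)⁵ = a¹⁵, (a⁹)⁶ = a²⁴, (a⁹)⁷ = a³, (a⁹)⁸ = a¹², (a⁹)⁹ = a²¹, (a⁹)¹⁰ = e.
The smallest positive k with (a⁹)ᵏ = e is 10.

Answer: 10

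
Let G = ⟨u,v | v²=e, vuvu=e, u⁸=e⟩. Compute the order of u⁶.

Compute successive powers until reaching e:
  (u⁶)¹ = u⁶, (u⁶)² = u⁴, (u⁶)³ = u², (u⁶)⁴ = e.
The smallest positive k with (u⁶)ᵏ = e is 4.

Answer: 4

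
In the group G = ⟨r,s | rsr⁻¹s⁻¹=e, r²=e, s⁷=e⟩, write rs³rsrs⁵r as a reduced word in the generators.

Multiply left to right, reducing at each step:
  r · s³ = rs³
  (rs³) · r = s³
  (s³) · s = s⁴
  (s⁴) · r = rs⁴
  (rs⁴) · s⁵ = rs²
  (rs²) · r = s²

Answer: s²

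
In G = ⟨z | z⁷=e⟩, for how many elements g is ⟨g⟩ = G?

G is cyclic of order 7. An element generates G iff its order is 7, and a cyclic group of order 7 has exactly φ(7) = 6 such elements.

Answer: 6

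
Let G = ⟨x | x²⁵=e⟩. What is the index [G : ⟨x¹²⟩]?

First find ord(x¹²) by computing successive powers:
  (x¹²)¹ = x¹², (x¹²)² = x²⁴, (x¹²)³ = x¹¹, (x¹²)⁴ = x²³, (x¹²)⁵ = x¹⁰, (x¹²)⁶ = x²², (x¹²)⁷ = x⁹, (x¹²)⁸ = x²¹, (x¹²)⁹ = x⁸, (x¹²)¹⁰ = x²⁰, (x¹²)¹¹ = x⁷, (x¹²)¹² = x¹⁹, (x¹²)¹³ = x⁶, (x¹²)¹⁴ = x¹⁸, (x¹²)¹⁵ = x⁵, (x¹²)¹⁶ = x¹⁷, (x¹²)¹⁷ = x⁴, (x¹²)¹⁸ = x¹⁶, (x¹²)¹⁹ = x³, (x¹²)²⁰ = x¹⁵, (x¹²)²¹ = x², (x¹²)²² = x¹⁴, (x¹²)²³ = x, (x¹²)²⁴ = x¹³, (x¹²)²⁵ = e.
So |⟨x¹²⟩| = ord(x¹²) = 25. With |G| = 25, by Lagrange [G : ⟨x¹²⟩] = 25/25 = 1.

Answer: 1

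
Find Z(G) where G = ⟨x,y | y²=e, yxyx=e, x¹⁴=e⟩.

An element z ∈ Z(G) iff z commutes with every generator.
For example x⁷ is central: (x⁷)·x = x⁸ = x·(x⁷); (x⁷)·y = x⁷y = y·(x⁷).
Whereas x ∉ Z(G) since x·y = xy ≠ x¹³y = y·x.
Checking each of the 28 elements this way gives Z(G) = {e, x⁷}, of order 2.

Answer: {e, x⁷}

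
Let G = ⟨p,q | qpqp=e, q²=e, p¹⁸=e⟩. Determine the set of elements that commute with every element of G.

An element z ∈ Z(G) iff z commutes with every generator.
For example p⁹ is central: (p⁹)·p = p¹⁰ = p·(p⁹); (p⁹)·q = p⁹q = q·(p⁹).
Whereas p ∉ Z(G) since p·q = pq ≠ p¹⁷q = q·p.
Checking each of the 36 elements this way gives Z(G) = {e, p⁹}, of order 2.

Answer: {e, p⁹}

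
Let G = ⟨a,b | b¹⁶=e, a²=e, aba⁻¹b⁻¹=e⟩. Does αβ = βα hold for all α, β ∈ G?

Each pair of generators commutes: a·b = ab = b·a. Since the generators pairwise commute, every element of G commutes with every other, so G is abelian.

Answer: Yes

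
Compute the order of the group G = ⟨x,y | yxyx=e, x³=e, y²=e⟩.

Enumerate words in the generators, reducing via the relations: the distinct elements are
  {e, x, y, xy, x², x²y}.
No further products give new elements, so |G| = 6.

Answer: 6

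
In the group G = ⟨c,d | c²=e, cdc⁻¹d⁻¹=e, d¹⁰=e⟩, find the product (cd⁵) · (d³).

Compute (cd⁵) · (d³) by multiplying left to right and reducing via the relations at each step:
  (cd⁵) · d³ = cd⁸

Answer: cd⁸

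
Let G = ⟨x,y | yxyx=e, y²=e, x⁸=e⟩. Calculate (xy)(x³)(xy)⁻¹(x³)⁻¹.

[(xy), (x³)] = (xy)·(x³)·(xy)⁻¹·(x³)⁻¹.
  (xy) · (x³) = x⁶y
  (x⁶y) · (xy) = x⁵
  (x⁵) · (x⁵) = x²

Answer: x²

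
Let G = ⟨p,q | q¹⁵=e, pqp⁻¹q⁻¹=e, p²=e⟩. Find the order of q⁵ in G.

Compute successive powers until reaching e:
  (q⁵)¹ = q⁵, (q⁵)² = q¹⁰, (q⁵)³ = e.
The smallest positive k with (q⁵)ᵏ = e is 3.

Answer: 3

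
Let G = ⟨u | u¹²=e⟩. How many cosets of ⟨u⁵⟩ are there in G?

First find ord(u⁵) by computing successive powers:
  (u⁵)¹ = u⁵, (u⁵)² = u¹⁰, (u⁵)³ = u³, (u⁵)⁴ = u⁸, (u⁵)⁵ = u, (u⁵)⁶ = u⁶, (u⁵)⁷ = u¹¹, (u⁵)⁸ = u⁴, (u⁵)⁹ = u⁹, (u⁵)¹⁰ = u², (u⁵)¹¹ = u⁷, (u⁵)¹² = e.
So |⟨u⁵⟩| = ord(u⁵) = 12. With |G| = 12, by Lagrange [G : ⟨u⁵⟩] = 12/12 = 1.

Answer: 1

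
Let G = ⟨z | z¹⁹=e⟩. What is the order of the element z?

Compute successive powers until reaching e:
  z¹ = z, z² = z², z³ = z³, z⁴ = z⁴, z⁵ = z⁵, z⁶ = z⁶, z⁷ = z⁷, z⁸ = z⁸, z⁹ = z⁹, z¹⁰ = z¹⁰, z¹¹ = z¹¹, z¹² = z¹², z¹³ = z¹³, z¹⁴ = z¹⁴, z¹⁵ = z¹⁵, z¹⁶ = z¹⁶, z¹⁷ = z¹⁷, z¹⁸ = z¹⁸, z¹⁹ = e.
The smallest positive k with zᵏ = e is 19.

Answer: 19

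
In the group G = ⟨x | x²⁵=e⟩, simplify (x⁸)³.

Compute successive powers of (x⁸), reducing at each step:
  (x⁸)²: (x⁸) · x⁸ = x¹⁶
  (x⁸)³: (x¹⁶) · x⁸ = x²⁴

Answer: x²⁴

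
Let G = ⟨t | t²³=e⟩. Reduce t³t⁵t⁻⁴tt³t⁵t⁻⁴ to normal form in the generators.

Multiply left to right, reducing at each step:
  (t³) · t⁵ = t⁸
  (t⁸) · t⁻⁴ = t⁴
  (t⁴) · t = t⁵
  (t⁵) · t³ = t⁸
  (t⁸) · t⁵ = t¹³
  (t¹³) · t⁻⁴ = t⁹

Answer: t⁹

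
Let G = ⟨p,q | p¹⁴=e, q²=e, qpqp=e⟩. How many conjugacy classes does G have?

The conjugacy classes (representative and size) are:
  [e] (size 1), [p¹³] (size 2), [p²] (size 2), [p³] (size 2), [p¹⁰] (size 2), [p⁵] (size 2), [p⁸] (size 2), [p⁷] (size 1), [p⁶q] (size 7), [p⁹q] (size 7).
Class equation: 1 + 2 + 2 + 2 + 2 + 2 + 2 + 1 + 7 + 7 = 28 = |G|. So G has 10 conjugacy classes.

Answer: 10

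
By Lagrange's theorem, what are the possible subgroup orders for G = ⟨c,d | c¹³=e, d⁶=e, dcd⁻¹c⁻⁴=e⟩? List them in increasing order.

|G| = 78 = 2 · 3 · 13. By Lagrange's theorem the order of any subgroup divides 78; the divisors of 78 are 1, 2, 3, 6, 13, 26, 39, 78.

Answer: 1, 2, 3, 6, 13, 26, 39, 78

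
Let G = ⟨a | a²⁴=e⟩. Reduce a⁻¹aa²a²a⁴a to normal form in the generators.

Multiply left to right, reducing at each step:
  (a²³) · a = e
  e · a² = a²
  (a²) · a² = a⁴
  (a⁴) · a⁴ = a⁸
  (a⁸) · a = a⁹

Answer: a⁹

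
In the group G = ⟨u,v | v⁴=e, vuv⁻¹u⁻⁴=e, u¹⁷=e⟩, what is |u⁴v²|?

Compute successive powers until reaching e:
  (u⁴v²)¹ = u⁴v², (u⁴v²)² = e.
The smallest positive k with (u⁴v²)ᵏ = e is 2.

Answer: 2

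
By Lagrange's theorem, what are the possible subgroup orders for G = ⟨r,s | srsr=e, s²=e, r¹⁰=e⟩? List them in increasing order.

|G| = 20 = 2² · 5. By Lagrange's theorem the order of any subgroup divides 20; the divisors of 20 are 1, 2, 4, 5, 10, 20.

Answer: 1, 2, 4, 5, 10, 20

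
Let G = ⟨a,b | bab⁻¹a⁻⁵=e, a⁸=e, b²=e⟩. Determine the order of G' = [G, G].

G' = [G, G] is generated by all commutators. The generator-pair commutators are: [a, b] = a⁴.
The subgroup they normally generate is {e, a⁴}, of order 2.
Check: |G/G'| = 16/2 = 8 is the order of the abelianisation.

Answer: 2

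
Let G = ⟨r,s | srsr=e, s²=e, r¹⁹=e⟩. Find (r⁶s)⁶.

Compute successive powers of (r⁶s), reducing at each step:
  (r⁶s)²: (r⁶s) · r⁶ = s;   s · s = e
  (r⁶s)³: e · r⁶ = r⁶;   (r⁶) · s = r⁶s
  (r⁶s)⁴: (r⁶s) · r⁶ = s;   s · s = e
  (r⁶s)⁵: e · r⁶ = r⁶;   (r⁶) · s = r⁶s
  (r⁶s)⁶: (r⁶s) · r⁶ = s;   s · s = e

Answer: e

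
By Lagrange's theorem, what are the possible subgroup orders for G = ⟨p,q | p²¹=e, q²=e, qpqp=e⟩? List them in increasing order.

|G| = 42 = 2 · 3 · 7. By Lagrange's theorem the order of any subgroup divides 42; the divisors of 42 are 1, 2, 3, 6, 7, 14, 21, 42.

Answer: 1, 2, 3, 6, 7, 14, 21, 42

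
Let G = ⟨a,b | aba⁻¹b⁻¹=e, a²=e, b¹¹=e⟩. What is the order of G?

Enumerate words in the generators, reducing via the relations: the distinct elements are
  {a, b, e, ab, b², b³, b⁴, b⁵, b⁶, b⁷, b⁸, b⁹, ab², ab³, ab⁴, ab⁵, ab⁶, ab⁷, ab⁸, ab⁹, b¹⁰, ab¹⁰}.
No further products give new elements, so |G| = 22.

Answer: 22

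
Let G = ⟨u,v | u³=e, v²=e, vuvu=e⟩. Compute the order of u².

Compute successive powers until reaching e:
  (u²)¹ = u², (u²)² = u, (u²)³ = e.
The smallest positive k with (u²)ᵏ = e is 3.

Answer: 3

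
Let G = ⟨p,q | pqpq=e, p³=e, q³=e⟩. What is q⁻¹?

The order of q is 3 (smallest k with qᵏ = e), so q⁻¹ = q² = q².
Check: q · (q²) → q · q² = e, giving e as required.

Answer: q²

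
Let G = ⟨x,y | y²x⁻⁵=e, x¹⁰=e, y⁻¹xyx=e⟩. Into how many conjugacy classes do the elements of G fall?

The conjugacy classes (representative and size) are:
  [e] (size 1), [x] (size 2), [x⁸] (size 2), [x⁷] (size 2), [x⁴] (size 2), [x⁵] (size 1), [x⁴y] (size 5), [x²y⁻¹] (size 5).
Class equation: 1 + 2 + 2 + 2 + 2 + 1 + 5 + 5 = 20 = |G|. So G has 8 conjugacy classes.

Answer: 8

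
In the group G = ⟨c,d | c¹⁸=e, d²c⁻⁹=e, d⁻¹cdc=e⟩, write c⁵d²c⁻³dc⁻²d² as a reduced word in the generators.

Multiply left to right, reducing at each step:
  (c⁵) · d² = c¹⁴
  (c¹⁴) · c⁻³ = c¹¹
  (c¹¹) · d = c²d⁻¹
  (c²d⁻¹) · c⁻² = c⁴d⁻¹
  (c⁴d⁻¹) · d² = c⁴d

Answer: c⁴d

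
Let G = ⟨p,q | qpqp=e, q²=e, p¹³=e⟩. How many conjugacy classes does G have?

The conjugacy classes (representative and size) are:
  [e] (size 1), [p¹²] (size 2), [p¹¹] (size 2), [p³] (size 2), [p⁴] (size 2), [p⁸] (size 2), [p⁶] (size 2), [q] (size 13).
Class equation: 1 + 2 + 2 + 2 + 2 + 2 + 2 + 13 = 26 = |G|. So G has 8 conjugacy classes.

Answer: 8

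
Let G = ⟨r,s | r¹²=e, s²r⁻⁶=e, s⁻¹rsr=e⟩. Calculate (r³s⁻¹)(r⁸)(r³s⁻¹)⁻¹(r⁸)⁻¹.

[(r³s⁻¹), (r⁸)] = (r³s⁻¹)·(r⁸)·(r³s⁻¹)⁻¹·(r⁸)⁻¹.
  (r³s⁻¹) · (r⁸) = rs
  (rs) · (r³s) = r⁴
  (r⁴) · (r⁴) = r⁸

Answer: r⁸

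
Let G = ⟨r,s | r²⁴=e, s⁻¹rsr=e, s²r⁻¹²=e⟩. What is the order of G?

Enumerate words in the generators, reducing via the relations: the distinct elements are
  {e, r, s, rs, r², r³, r⁴, r⁵, r⁶, r⁷, r⁸, r⁹, r²s, r²², r²³, r²¹, r²⁰, r³s, r¹², r¹³, r¹¹, r¹⁰, r¹⁴, r¹⁵, r¹⁶, r¹⁷, r¹⁸, r¹⁹, r⁴s, r⁵s, r⁶s, r⁷s, r⁸s, r⁹s, s⁻¹, rs⁻¹, r¹¹s, r¹⁰s, r²s⁻¹, r³s⁻¹, r⁴s⁻¹, r⁵s⁻¹, r⁶s⁻¹, r⁷s⁻¹, r⁸s⁻¹, r⁹s⁻¹, r¹¹s⁻¹, r¹⁰s⁻¹}.
No further products give new elements, so |G| = 48.

Answer: 48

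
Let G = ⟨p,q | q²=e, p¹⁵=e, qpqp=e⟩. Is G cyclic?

Every cyclic group is abelian. But p·q = pq while q·p = p¹⁴q, so p·q ≠ q·p and G is not abelian. Hence G is not cyclic.

Answer: No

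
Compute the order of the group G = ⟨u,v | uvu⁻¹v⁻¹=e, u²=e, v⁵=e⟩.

Enumerate words in the generators, reducing via the relations: the distinct elements are
  {e, u, v, uv, v², v³, v⁴, uv², uv³, uv⁴}.
No further products give new elements, so |G| = 10.

Answer: 10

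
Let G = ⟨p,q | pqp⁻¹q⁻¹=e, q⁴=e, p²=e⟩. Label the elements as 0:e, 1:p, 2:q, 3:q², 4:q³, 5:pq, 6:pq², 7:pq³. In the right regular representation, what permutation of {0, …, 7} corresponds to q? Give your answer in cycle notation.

(0 2 3 4)(1 5 6 7)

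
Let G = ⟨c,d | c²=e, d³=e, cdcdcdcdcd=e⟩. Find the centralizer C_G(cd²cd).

⟨cd²cd⟩ ⊆ C_G(cd²cd) since powers of cd²cd commute with cd²cd; so |C_G(cd²cd)| ≥ |⟨cd²cd⟩| = 5.
By orbit–stabilizer, |C_G(cd²cd)| = |G| / |conj. class of cd²cd| = 60 / 12 = 5.
The 5 elements commuting with cd²cd are {e, d²cdc, cd²cd, d²cdcd²cdc, cd²cdcd²cd}.

Answer: {e, d²cdc, cd²cd, d²cdcd²cdc, cd²cdcd²cd}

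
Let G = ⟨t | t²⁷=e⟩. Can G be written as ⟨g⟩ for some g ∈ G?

|G| = 27. The element t has order 27 (its powers give 27 distinct elements), so ⟨t⟩ = G and G is cyclic.

Answer: Yes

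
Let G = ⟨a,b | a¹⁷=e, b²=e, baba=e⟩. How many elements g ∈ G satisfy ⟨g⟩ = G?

⟨g⟩ = G would require ord(g) = |G| = 34, but the maximum element order in G is 17 < 34. So G is not cyclic and no single element generates it: the count is 0.

Answer: 0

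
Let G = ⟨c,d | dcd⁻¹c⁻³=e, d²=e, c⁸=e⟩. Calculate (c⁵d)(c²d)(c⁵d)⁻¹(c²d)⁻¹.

[(c⁵d), (c²d)] = (c⁵d)·(c²d)·(c⁵d)⁻¹·(c²d)⁻¹.
  (c⁵d) · (c²d) = c³
  (c³) · (cd) = c⁴d
  (c⁴d) · (c²d) = c²

Answer: c²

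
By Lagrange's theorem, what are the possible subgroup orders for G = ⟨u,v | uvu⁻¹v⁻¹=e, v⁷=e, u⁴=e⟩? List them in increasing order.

|G| = 28 = 2² · 7. By Lagrange's theorem the order of any subgroup divides 28; the divisors of 28 are 1, 2, 4, 7, 14, 28.

Answer: 1, 2, 4, 7, 14, 28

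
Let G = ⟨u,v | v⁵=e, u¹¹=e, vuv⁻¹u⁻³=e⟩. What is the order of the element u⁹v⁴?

Compute successive powers until reaching e:
  (u⁹v⁴)¹ = u⁹v⁴, (u⁹v⁴)² = uv³, (u⁹v⁴)³ = u²v², (u⁹v⁴)⁴ = u⁶v, (u⁹v⁴)⁵ = e.
The smallest positive k with (u⁹v⁴)ᵏ = e is 5.

Answer: 5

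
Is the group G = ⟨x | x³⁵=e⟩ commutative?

G has a single generator, so G is cyclic and hence abelian.

Answer: Yes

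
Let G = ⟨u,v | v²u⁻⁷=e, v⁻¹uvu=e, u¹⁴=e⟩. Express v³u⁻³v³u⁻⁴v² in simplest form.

Multiply left to right, reducing at each step:
  (v⁻¹) · u⁻³ = u³v⁻¹
  (u³v⁻¹) · v³ = u¹⁰
  (u¹⁰) · u⁻⁴ = u⁶
  (u⁶) · v² = u¹³

Answer: u¹³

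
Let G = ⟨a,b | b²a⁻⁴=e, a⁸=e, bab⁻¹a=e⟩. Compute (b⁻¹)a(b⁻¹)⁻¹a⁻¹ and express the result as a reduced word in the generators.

[(b⁻¹), a] = (b⁻¹)·a·(b⁻¹)⁻¹·a⁻¹.
  (b⁻¹) · a = a³b
  (a³b) · b = a⁷
  (a⁷) · (a⁷) = a⁶

Answer: a⁶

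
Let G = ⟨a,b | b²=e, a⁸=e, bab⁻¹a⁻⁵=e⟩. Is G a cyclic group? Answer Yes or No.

Every cyclic group is abelian. But a·b = ab while b·a = a⁵b, so a·b ≠ b·a and G is not abelian. Hence G is not cyclic.

Answer: No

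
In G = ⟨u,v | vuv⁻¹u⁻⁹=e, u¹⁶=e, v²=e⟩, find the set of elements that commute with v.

⟨v⟩ ⊆ C_G(v) since powers of v commute with v; so |C_G(v)| ≥ |⟨v⟩| = 2.
By orbit–stabilizer, |C_G(v)| = |G| / |conj. class of v| = 32 / 2 = 16.
The 16 elements commuting with v are {e, u², u⁴, u⁶, u⁸, u¹⁰, u¹², u¹⁴, v, u¹⁰v, u²v, u¹²v, u⁴v, u¹⁴v, u⁶v, u⁸v}.

Answer: {e, u², u⁴, u⁶, u⁸, u¹⁰, u¹², u¹⁴, v, u¹⁰v, u²v, u¹²v, u⁴v, u¹⁴v, u⁶v, u⁸v}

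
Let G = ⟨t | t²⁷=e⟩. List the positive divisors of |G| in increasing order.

|G| = 27 = 3³. By Lagrange's theorem the order of any subgroup divides 27; the divisors of 27 are 1, 3, 9, 27.

Answer: 1, 3, 9, 27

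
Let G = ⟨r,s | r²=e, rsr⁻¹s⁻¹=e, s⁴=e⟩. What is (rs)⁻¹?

The order of (rs) is 4 (smallest k with (rs)ᵏ = e), so (rs)⁻¹ = (rs)³ = rs³.
Check: (rs) · (rs³) → (rs) · r = s;   s · s³ = e, giving e as required.

Answer: rs³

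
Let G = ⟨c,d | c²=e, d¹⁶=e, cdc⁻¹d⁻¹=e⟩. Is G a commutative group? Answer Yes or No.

Each pair of generators commutes: c·d = cd = d·c. Since the generators pairwise commute, every element of G commutes with every other, so G is abelian.

Answer: Yes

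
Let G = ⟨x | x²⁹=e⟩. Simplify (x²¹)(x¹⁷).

Compute (x²¹) · (x¹⁷) by multiplying left to right and reducing via the relations at each step:
  (x²¹) · x¹⁷ = x⁹

Answer: x⁹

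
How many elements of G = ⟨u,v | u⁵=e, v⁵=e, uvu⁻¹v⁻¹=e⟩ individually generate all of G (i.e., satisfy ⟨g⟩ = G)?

⟨g⟩ = G would require ord(g) = |G| = 25, but the maximum element order in G is 5 < 25. So G is not cyclic and no single element generates it: the count is 0.

Answer: 0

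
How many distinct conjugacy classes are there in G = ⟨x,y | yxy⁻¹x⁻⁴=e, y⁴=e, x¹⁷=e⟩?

The conjugacy classes (representative and size) are:
  [e] (size 1), [x⁴] (size 4), [x²] (size 4), [x⁵] (size 4), [x¹¹] (size 4), [x⁷y] (size 17), [x³y²] (size 17), [x⁹y³] (size 17).
Class equation: 1 + 4 + 4 + 4 + 4 + 17 + 17 + 17 = 68 = |G|. So G has 8 conjugacy classes.

Answer: 8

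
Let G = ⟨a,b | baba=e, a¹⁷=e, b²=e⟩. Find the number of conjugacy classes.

The conjugacy classes (representative and size) are:
  [e] (size 1), [a¹⁶] (size 2), [a²] (size 2), [a³] (size 2), [a¹³] (size 2), [a¹²] (size 2), [a⁶] (size 2), [a¹⁰] (size 2), [a⁹] (size 2), [a⁷b] (size 17).
Class equation: 1 + 2 + 2 + 2 + 2 + 2 + 2 + 2 + 2 + 17 = 34 = |G|. So G has 10 conjugacy classes.

Answer: 10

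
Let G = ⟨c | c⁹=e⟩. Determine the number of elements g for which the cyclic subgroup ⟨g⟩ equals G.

G is cyclic of order 9. An element generates G iff its order is 9, and a cyclic group of order 9 has exactly φ(9) = 6 such elements.

Answer: 6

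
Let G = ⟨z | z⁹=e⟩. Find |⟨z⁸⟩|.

|⟨z⁸⟩| equals the order of z⁸. Compute successive powers until reaching e:
  (z⁸)¹ = z⁸, (z⁸)² = z⁷, (z⁸)³ = z⁶, (z⁸)⁴ = z⁵, (z⁸)⁵ = z⁴, (z⁸)⁶ = z³, (z⁸)⁷ = z², (z⁸)⁸ = z, (z⁸)⁹ = e.
The smallest positive k with (z⁸)ᵏ = e is 9, so |⟨z⁸⟩| = 9.

Answer: 9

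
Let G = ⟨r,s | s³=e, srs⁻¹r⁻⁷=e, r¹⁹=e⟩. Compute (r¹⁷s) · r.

Compute (r¹⁷s) · r by multiplying left to right and reducing via the relations at each step:
  (r¹⁷s) · r = r⁵s

Answer: r⁵s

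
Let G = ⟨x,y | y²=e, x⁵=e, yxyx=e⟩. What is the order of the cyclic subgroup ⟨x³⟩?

|⟨x³⟩| equals the order of x³. Compute successive powers until reaching e:
  (x³)¹ = x³, (x³)² = x, (x³)³ = x⁴, (x³)⁴ = x², (x³)⁵ = e.
The smallest positive k with (x³)ᵏ = e is 5, so |⟨x³⟩| = 5.

Answer: 5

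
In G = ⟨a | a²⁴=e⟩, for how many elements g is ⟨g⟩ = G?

G is cyclic of order 24. An element generates G iff its order is 24, and a cyclic group of order 24 has exactly φ(24) = 8 such elements.

Answer: 8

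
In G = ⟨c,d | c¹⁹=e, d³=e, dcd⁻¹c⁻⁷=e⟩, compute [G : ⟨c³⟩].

First find ord(c³) by computing successive powers:
  (c³)¹ = c³, (c³)² = c⁶, (c³)³ = c⁹, (c³)⁴ = c¹², (c³)⁵ = c¹⁵, (c³)⁶ = c¹⁸, (c³)⁷ = c², (c³)⁸ = c⁵, (c³)⁹ = c⁸, (c³)¹⁰ = c¹¹, (c³)¹¹ = c¹⁴, (c³)¹² = c¹⁷, (c³)¹³ = c, (c³)¹⁴ = c⁴, (c³)¹⁵ = c⁷, (c³)¹⁶ = c¹⁰, (c³)¹⁷ = c¹³, (c³)¹⁸ = c¹⁶, (c³)¹⁹ = e.
So |⟨c³⟩| = ord(c³) = 19. With |G| = 57, by Lagrange [G : ⟨c³⟩] = 57/19 = 3.

Answer: 3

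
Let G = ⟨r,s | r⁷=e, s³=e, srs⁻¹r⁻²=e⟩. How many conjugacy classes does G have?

The conjugacy classes (representative and size) are:
  [e] (size 1), [r²] (size 3), [r⁵] (size 3), [s] (size 7), [s²] (size 7).
Class equation: 1 + 3 + 3 + 7 + 7 = 21 = |G|. So G has 5 conjugacy classes.

Answer: 5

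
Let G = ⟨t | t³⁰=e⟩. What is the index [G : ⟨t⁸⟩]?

First find ord(t⁸) by computing successive powers:
  (t⁸)¹ = t⁸, (t⁸)² = t¹⁶, (t⁸)³ = t²⁴, (t⁸)⁴ = t², (t⁸)⁵ = t¹⁰, (t⁸)⁶ = t¹⁸, (t⁸)⁷ = t²⁶, (t⁸)⁸ = t⁴, (t⁸)⁹ = t¹², (t⁸)¹⁰ = t²⁰, (t⁸)¹¹ = t²⁸, (t⁸)¹² = t⁶, (t⁸)¹³ = t¹⁴, (t⁸)¹⁴ = t²², (t⁸)¹⁵ = e.
So |⟨t⁸⟩| = ord(t⁸) = 15. With |G| = 30, by Lagrange [G : ⟨t⁸⟩] = 30/15 = 2.

Answer: 2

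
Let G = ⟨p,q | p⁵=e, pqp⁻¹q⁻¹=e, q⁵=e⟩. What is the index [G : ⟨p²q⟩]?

First find ord(p²q) by computing successive powers:
  (p²q)¹ = p²q, (p²q)² = p⁴q², (p²q)³ = pq³, (p²q)⁴ = p³q⁴, (p²q)⁵ = e.
So |⟨p²q⟩| = ord(p²q) = 5. With |G| = 25, by Lagrange [G : ⟨p²q⟩] = 25/5 = 5.

Answer: 5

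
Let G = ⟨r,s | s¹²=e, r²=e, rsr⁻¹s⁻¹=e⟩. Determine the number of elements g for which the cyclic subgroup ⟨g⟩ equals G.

⟨g⟩ = G would require ord(g) = |G| = 24, but the maximum element order in G is 12 < 24. So G is not cyclic and no single element generates it: the count is 0.

Answer: 0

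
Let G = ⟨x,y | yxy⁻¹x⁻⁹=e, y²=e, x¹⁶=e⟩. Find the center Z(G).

An element z ∈ Z(G) iff z commutes with every generator.
For example x² is central: (x²)·x = x³ = x·(x²); (x²)·y = x²y = y·(x²).
Whereas x ∉ Z(G) since x·y = xy ≠ x⁹y = y·x.
Checking each of the 32 elements this way gives Z(G) = {e, x², x⁴, x⁶, x⁸, x¹⁰, x¹², x¹⁴}, of order 8.

Answer: {e, x², x⁴, x⁶, x⁸, x¹⁰, x¹², x¹⁴}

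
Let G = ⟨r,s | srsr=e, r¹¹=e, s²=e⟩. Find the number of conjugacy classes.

The conjugacy classes (representative and size) are:
  [e] (size 1), [r¹⁰] (size 2), [r²] (size 2), [r³] (size 2), [r⁷] (size 2), [r⁶] (size 2), [r²s] (size 11).
Class equation: 1 + 2 + 2 + 2 + 2 + 2 + 11 = 22 = |G|. So G has 7 conjugacy classes.

Answer: 7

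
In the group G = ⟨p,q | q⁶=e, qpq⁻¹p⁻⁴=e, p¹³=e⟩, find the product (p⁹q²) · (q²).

Compute (p⁹q²) · (q²) by multiplying left to right and reducing via the relations at each step:
  (p⁹q²) · q² = p⁹q⁴

Answer: p⁹q⁴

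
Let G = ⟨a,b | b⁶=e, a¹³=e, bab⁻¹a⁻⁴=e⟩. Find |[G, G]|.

G' = [G, G] is generated by all commutators. The generator-pair commutators are: [a, b] = a¹⁰.
The subgroup they normally generate is {e, a, a², a³, a⁴, a⁵, a⁶, a⁷, a⁸, a⁹, a¹⁰, a¹¹, a¹²}, of order 13.
Check: |G/G'| = 78/13 = 6 is the order of the abelianisation.

Answer: 13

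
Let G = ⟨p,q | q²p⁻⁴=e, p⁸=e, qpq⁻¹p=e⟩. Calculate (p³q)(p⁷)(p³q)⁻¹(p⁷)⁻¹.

[(p³q), (p⁷)] = (p³q)·(p⁷)·(p³q)⁻¹·(p⁷)⁻¹.
  (p³q) · (p⁷) = q⁻¹
  (q⁻¹) · (p³q⁻¹) = p
  p · p = p²

Answer: p²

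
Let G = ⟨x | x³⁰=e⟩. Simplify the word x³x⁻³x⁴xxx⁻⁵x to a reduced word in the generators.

Multiply left to right, reducing at each step:
  (x³) · x⁻³ = e
  e · x⁴ = x⁴
  (x⁴) · x = x⁵
  (x⁵) · x = x⁶
  (x⁶) · x⁻⁵ = x
  x · x = x²

Answer: x²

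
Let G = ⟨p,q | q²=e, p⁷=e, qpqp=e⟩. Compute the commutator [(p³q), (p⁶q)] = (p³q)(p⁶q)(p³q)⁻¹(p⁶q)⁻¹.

[(p³q), (p⁶q)] = (p³q)·(p⁶q)·(p³q)⁻¹·(p⁶q)⁻¹.
  (p³q) · (p⁶q) = p⁴
  (p⁴) · (p³q) = q
  q · (p⁶q) = p

Answer: p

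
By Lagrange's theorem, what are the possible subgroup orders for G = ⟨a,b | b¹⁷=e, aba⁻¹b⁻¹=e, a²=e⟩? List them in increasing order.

|G| = 34 = 2 · 17. By Lagrange's theorem the order of any subgroup divides 34; the divisors of 34 are 1, 2, 17, 34.

Answer: 1, 2, 17, 34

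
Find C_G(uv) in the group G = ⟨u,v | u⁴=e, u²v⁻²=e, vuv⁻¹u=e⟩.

⟨uv⟩ ⊆ C_G(uv) since powers of uv commute with uv; so |C_G(uv)| ≥ |⟨uv⟩| = 4.
By orbit–stabilizer, |C_G(uv)| = |G| / |conj. class of uv| = 8 / 2 = 4.
The 4 elements commuting with uv are {e, u², uv⁻¹, uv}.

Answer: {e, u², uv⁻¹, uv}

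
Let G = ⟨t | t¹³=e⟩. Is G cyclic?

|G| = 13. The element t has order 13 (its powers give 13 distinct elements), so ⟨t⟩ = G and G is cyclic.

Answer: Yes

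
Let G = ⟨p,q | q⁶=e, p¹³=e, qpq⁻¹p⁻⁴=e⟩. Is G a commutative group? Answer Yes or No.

p·q = pq but q·p = p⁴q, so p·q ≠ q·p and G is not abelian.

Answer: No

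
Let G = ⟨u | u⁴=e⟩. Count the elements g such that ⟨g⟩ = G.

G is cyclic of order 4. An element generates G iff its order is 4, and a cyclic group of order 4 has exactly φ(4) = 2 such elements.

Answer: 2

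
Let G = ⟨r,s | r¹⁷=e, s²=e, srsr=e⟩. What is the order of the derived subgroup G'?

G' = [G, G] is generated by all commutators. The generator-pair commutators are: [r, s] = r².
The subgroup they normally generate is {e, r, r², r³, r⁴, r⁵, r⁶, r⁷, r⁸, r⁹, r¹⁰, r¹¹, r¹², r¹³, r¹⁴, r¹⁵, r¹⁶}, of order 17.
Check: |G/G'| = 34/17 = 2 is the order of the abelianisation.

Answer: 17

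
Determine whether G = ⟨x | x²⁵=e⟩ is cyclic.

|G| = 25. The element x has order 25 (its powers give 25 distinct elements), so ⟨x⟩ = G and G is cyclic.

Answer: Yes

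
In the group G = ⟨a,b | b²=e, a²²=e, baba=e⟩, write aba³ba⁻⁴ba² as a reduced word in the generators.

Multiply left to right, reducing at each step:
  a · b = ab
  (ab) · a³ = a²⁰b
  (a²⁰b) · b = a²⁰
  (a²⁰) · a⁻⁴ = a¹⁶
  (a¹⁶) · b = a¹⁶b
  (a¹⁶b) · a² = a¹⁴b

Answer: a¹⁴b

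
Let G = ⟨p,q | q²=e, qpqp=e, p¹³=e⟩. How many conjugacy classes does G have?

The conjugacy classes (representative and size) are:
  [e] (size 1), [p¹²] (size 2), [p¹¹] (size 2), [p³] (size 2), [p⁴] (size 2), [p⁸] (size 2), [p⁶] (size 2), [q] (size 13).
Class equation: 1 + 2 + 2 + 2 + 2 + 2 + 2 + 13 = 26 = |G|. So G has 8 conjugacy classes.

Answer: 8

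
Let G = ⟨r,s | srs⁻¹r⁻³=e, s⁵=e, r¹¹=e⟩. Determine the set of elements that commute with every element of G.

An element z ∈ Z(G) iff z commutes with every generator.
For example e is central: e·r = r = r·e; e·s = s = s·e.
Whereas r ∉ Z(G) since r·s = rs ≠ r³s = s·r.
Checking each of the 55 elements this way gives Z(G) = {e}, of order 1.

Answer: {e}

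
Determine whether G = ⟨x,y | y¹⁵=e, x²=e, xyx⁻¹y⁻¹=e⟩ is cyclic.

|G| = 30. The element xy has order 30 (its powers give 30 distinct elements), so ⟨xy⟩ = G and G is cyclic.

Answer: Yes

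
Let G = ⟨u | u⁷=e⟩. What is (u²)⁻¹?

The order of (u²) is 7 (smallest k with (u²)ᵏ = e), so (u²)⁻¹ = (u²)⁶ = u⁵.
Check: (u²) · (u⁵) → (u²) · u⁵ = e, giving e as required.

Answer: u⁵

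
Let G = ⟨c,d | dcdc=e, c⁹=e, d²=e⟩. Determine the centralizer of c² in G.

⟨c²⟩ ⊆ C_G(c²) since powers of c² commute with c²; so |C_G(c²)| ≥ |⟨c²⟩| = 9.
By orbit–stabilizer, |C_G(c²)| = |G| / |conj. class of c²| = 18 / 2 = 9.
The 9 elements commuting with c² are {e, c, c², c³, c⁴, c⁵, c⁶, c⁷, c⁸}.

Answer: {e, c, c², c³, c⁴, c⁵, c⁶, c⁷, c⁸}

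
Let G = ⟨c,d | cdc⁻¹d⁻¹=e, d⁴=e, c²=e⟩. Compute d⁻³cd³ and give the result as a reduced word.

Multiply left to right, reducing at each step:
  d · c = cd
  (cd) · d³ = c

Answer: c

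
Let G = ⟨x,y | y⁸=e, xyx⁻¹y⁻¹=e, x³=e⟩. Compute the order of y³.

Compute successive powers until reaching e:
  (y³)¹ = y³, (y³)² = y⁶, (y³)³ = y, (y³)⁴ = y⁴, (y³)⁵ = y⁷, (y³)⁶ = y², (y³)⁷ = y⁵, (y³)⁸ = e.
The smallest positive k with (y³)ᵏ = e is 8.

Answer: 8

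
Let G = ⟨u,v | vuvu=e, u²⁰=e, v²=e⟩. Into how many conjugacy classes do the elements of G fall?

The conjugacy classes (representative and size) are:
  [e] (size 1), [u] (size 2), [u¹⁸] (size 2), [u³] (size 2), [u⁴] (size 2), [u¹⁵] (size 2), [u¹⁴] (size 2), [u⁷] (size 2), [u¹²] (size 2), [u¹¹] (size 2), [u¹⁰] (size 1), [u¹⁸v] (size 10), [u⁵v] (size 10).
Class equation: 1 + 2 + 2 + 2 + 2 + 2 + 2 + 2 + 2 + 2 + 1 + 10 + 10 = 40 = |G|. So G has 13 conjugacy classes.

Answer: 13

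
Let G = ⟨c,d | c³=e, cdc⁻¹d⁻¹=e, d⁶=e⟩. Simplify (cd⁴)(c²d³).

Compute (cd⁴) · (c²d³) by multiplying left to right and reducing via the relations at each step:
  (cd⁴) · c² = d⁴
  (d⁴) · d³ = d

Answer: d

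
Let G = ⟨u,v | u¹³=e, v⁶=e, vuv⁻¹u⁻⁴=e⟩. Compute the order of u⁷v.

Compute successive powers until reaching e:
  (u⁷v)¹ = u⁷v, (u⁷v)² = u⁹v², (u⁷v)³ = u⁴v³, (u⁷v)⁴ = u¹⁰v⁴, (u⁷v)⁵ = u⁸v⁵, (u⁷v)⁶ = e.
The smallest positive k with (u⁷v)ᵏ = e is 6.

Answer: 6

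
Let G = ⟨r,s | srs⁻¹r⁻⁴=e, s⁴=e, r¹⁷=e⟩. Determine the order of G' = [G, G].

G' = [G, G] is generated by all commutators. The generator-pair commutators are: [r, s] = r¹⁴.
The subgroup they normally generate is {e, r, r², r³, r⁴, r⁵, r⁶, r⁷, r⁸, r⁹, r¹⁰, r¹¹, r¹², r¹³, r¹⁴, r¹⁵, r¹⁶}, of order 17.
Check: |G/G'| = 68/17 = 4 is the order of the abelianisation.

Answer: 17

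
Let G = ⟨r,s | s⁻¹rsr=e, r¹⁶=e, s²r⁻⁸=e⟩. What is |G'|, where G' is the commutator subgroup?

G' = [G, G] is generated by all commutators. The generator-pair commutators are: [r, s] = r².
The subgroup they normally generate is {e, r², r⁴, r⁶, r⁸, r¹⁰, r¹², r¹⁴}, of order 8.
Check: |G/G'| = 32/8 = 4 is the order of the abelianisation.

Answer: 8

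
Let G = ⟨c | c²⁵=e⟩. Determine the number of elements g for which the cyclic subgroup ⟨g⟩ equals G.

G is cyclic of order 25. An element generates G iff its order is 25, and a cyclic group of order 25 has exactly φ(25) = 20 such elements.

Answer: 20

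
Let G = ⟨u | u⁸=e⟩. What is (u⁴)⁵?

Compute successive powers of (u⁴), reducing at each step:
  (u⁴)²: (u⁴) · u⁴ = e
  (u⁴)³: e · u⁴ = u⁴
  (u⁴)⁴: (u⁴) · u⁴ = e
  (u⁴)⁵: e · u⁴ = u⁴

Answer: u⁴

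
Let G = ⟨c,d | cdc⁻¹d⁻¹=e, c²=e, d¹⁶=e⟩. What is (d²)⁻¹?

The order of (d²) is 8 (smallest k with (d²)ᵏ = e), so (d²)⁻¹ = (d²)⁷ = d¹⁴.
Check: (d²) · (d¹⁴) → (d²) · d¹⁴ = e, giving e as required.

Answer: d¹⁴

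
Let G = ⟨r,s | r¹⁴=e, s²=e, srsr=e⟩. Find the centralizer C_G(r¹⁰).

⟨r¹⁰⟩ ⊆ C_G(r¹⁰) since powers of r¹⁰ commute with r¹⁰; so |C_G(r¹⁰)| ≥ |⟨r¹⁰⟩| = 7.
By orbit–stabilizer, |C_G(r¹⁰)| = |G| / |conj. class of r¹⁰| = 28 / 2 = 14.
The 14 elements commuting with r¹⁰ are {e, r, r², r³, r⁴, r⁵, r⁶, r⁷, r⁸, r⁹, r¹⁰, r¹¹, r¹², r¹³}.

Answer: {e, r, r², r³, r⁴, r⁵, r⁶, r⁷, r⁸, r⁹, r¹⁰, r¹¹, r¹², r¹³}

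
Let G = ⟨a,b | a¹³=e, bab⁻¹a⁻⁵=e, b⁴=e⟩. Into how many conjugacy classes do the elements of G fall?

The conjugacy classes (representative and size) are:
  [e] (size 1), [a] (size 4), [a²] (size 4), [a⁹] (size 4), [a¹²b] (size 13), [a⁴b²] (size 13), [a¹²b³] (size 13).
Class equation: 1 + 4 + 4 + 4 + 13 + 13 + 13 = 52 = |G|. So G has 7 conjugacy classes.

Answer: 7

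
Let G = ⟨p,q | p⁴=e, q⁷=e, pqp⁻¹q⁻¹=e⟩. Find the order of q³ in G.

Compute successive powers until reaching e:
  (q³)¹ = q³, (q³)² = q⁶, (q³)³ = q², (q³)⁴ = q⁵, (q³)⁵ = q, (q³)⁶ = q⁴, (q³)⁷ = e.
The smallest positive k with (q³)ᵏ = e is 7.

Answer: 7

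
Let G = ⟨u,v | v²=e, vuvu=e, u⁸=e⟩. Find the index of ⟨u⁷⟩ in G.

First find ord(u⁷) by computing successive powers:
  (u⁷)¹ = u⁷, (u⁷)² = u⁶, (u⁷)³ = u⁵, (u⁷)⁴ = u⁴, (u⁷)⁵ = u³, (u⁷)⁶ = u², (u⁷)⁷ = u, (u⁷)⁸ = e.
So |⟨u⁷⟩| = ord(u⁷) = 8. With |G| = 16, by Lagrange [G : ⟨u⁷⟩] = 16/8 = 2.

Answer: 2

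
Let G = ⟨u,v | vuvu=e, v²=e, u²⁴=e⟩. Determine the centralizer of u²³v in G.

⟨u²³v⟩ ⊆ C_G(u²³v) since powers of u²³v commute with u²³v; so |C_G(u²³v)| ≥ |⟨u²³v⟩| = 2.
By orbit–stabilizer, |C_G(u²³v)| = |G| / |conj. class of u²³v| = 48 / 12 = 4.
The 4 elements commuting with u²³v are {e, u¹², u²³v, u¹¹v}.

Answer: {e, u¹², u²³v, u¹¹v}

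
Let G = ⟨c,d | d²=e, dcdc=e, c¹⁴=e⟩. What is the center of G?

An element z ∈ Z(G) iff z commutes with every generator.
For example c⁷ is central: (c⁷)·c = c⁸ = c·(c⁷); (c⁷)·d = c⁷d = d·(c⁷).
Whereas c ∉ Z(G) since c·d = cd ≠ c¹³d = d·c.
Checking each of the 28 elements this way gives Z(G) = {e, c⁷}, of order 2.

Answer: {e, c⁷}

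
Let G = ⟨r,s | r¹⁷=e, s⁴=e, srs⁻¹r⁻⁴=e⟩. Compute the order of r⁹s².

Compute successive powers until reaching e:
  (r⁹s²)¹ = r⁹s², (r⁹s²)² = e.
The smallest positive k with (r⁹s²)ᵏ = e is 2.

Answer: 2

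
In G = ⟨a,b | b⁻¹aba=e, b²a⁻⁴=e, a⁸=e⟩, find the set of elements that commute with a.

⟨a⟩ ⊆ C_G(a) since powers of a commute with a; so |C_G(a)| ≥ |⟨a⟩| = 8.
By orbit–stabilizer, |C_G(a)| = |G| / |conj. class of a| = 16 / 2 = 8.
The 8 elements commuting with a are {e, a, a², a³, a⁴, a⁵, a⁶, a⁷}.

Answer: {e, a, a², a³, a⁴, a⁵, a⁶, a⁷}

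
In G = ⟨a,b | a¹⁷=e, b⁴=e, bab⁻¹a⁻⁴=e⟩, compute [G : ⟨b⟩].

First find ord(b) by computing successive powers:
  b¹ = b, b² = b², b³ = b³, b⁴ = e.
So |⟨b⟩| = ord(b) = 4. With |G| = 68, by Lagrange [G : ⟨b⟩] = 68/4 = 17.

Answer: 17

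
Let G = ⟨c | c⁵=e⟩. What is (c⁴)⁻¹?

The order of (c⁴) is 5 (smallest k with (c⁴)ᵏ = e), so (c⁴)⁻¹ = (c⁴)⁴ = c.
Check: (c⁴) · c → (c⁴) · c = e, giving e as required.

Answer: c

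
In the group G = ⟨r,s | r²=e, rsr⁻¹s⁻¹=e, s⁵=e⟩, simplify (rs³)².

Compute successive powers of (rs³), reducing at each step:
  (rs³)²: (rs³) · r = s³;   (s³) · s³ = s

Answer: s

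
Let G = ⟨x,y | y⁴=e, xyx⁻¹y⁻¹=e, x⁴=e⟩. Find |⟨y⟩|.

|⟨y⟩| equals the order of y. Compute successive powers until reaching e:
  y¹ = y, y² = y², y³ = y³, y⁴ = e.
The smallest positive k with yᵏ = e is 4, so |⟨y⟩| = 4.

Answer: 4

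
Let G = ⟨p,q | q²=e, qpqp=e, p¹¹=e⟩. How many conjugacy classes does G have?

The conjugacy classes (representative and size) are:
  [e] (size 1), [p¹⁰] (size 2), [p²] (size 2), [p³] (size 2), [p⁷] (size 2), [p⁶] (size 2), [p²q] (size 11).
Class equation: 1 + 2 + 2 + 2 + 2 + 2 + 11 = 22 = |G|. So G has 7 conjugacy classes.

Answer: 7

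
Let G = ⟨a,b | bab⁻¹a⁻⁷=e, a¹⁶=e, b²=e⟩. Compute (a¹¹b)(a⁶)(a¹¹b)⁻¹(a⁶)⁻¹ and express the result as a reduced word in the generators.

[(a¹¹b), (a⁶)] = (a¹¹b)·(a⁶)·(a¹¹b)⁻¹·(a⁶)⁻¹.
  (a¹¹b) · (a⁶) = a⁵b
  (a⁵b) · (a³b) = a¹⁰
  (a¹⁰) · (a¹⁰) = a⁴

Answer: a⁴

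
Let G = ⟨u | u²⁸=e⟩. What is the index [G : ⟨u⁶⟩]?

First find ord(u⁶) by computing successive powers:
  (u⁶)¹ = u⁶, (u⁶)² = u¹², (u⁶)³ = u¹⁸, (u⁶)⁴ = u²⁴, (u⁶)⁵ = u², (u⁶)⁶ = u⁸, (u⁶)⁷ = u¹⁴, (u⁶)⁸ = u²⁰, (u⁶)⁹ = u²⁶, (u⁶)¹⁰ = u⁴, (u⁶)¹¹ = u¹⁰, (u⁶)¹² = u¹⁶, (u⁶)¹³ = u²², (u⁶)¹⁴ = e.
So |⟨u⁶⟩| = ord(u⁶) = 14. With |G| = 28, by Lagrange [G : ⟨u⁶⟩] = 28/14 = 2.

Answer: 2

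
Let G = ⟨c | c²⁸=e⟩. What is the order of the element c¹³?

Compute successive powers until reaching e:
  (c¹³)¹ = c¹³, (c¹³)² = c²⁶, (c¹³)³ = c¹¹, (c¹³)⁴ = c²⁴, (c¹³)⁵ = c⁹, (c¹³)⁶ = c²², (c¹³)⁷ = c⁷, (c¹³)⁸ = c²⁰, (c¹³)⁹ = c⁵, (c¹³)¹⁰ = c¹⁸, (c¹³)¹¹ = c³, (c¹³)¹² = c¹⁶, (c¹³)¹³ = c, (c¹³)¹⁴ = c¹⁴, (c¹³)¹⁵ = c²⁷, (c¹³)¹⁶ = c¹², (c¹³)¹⁷ = c²⁵, (c¹³)¹⁸ = c¹⁰, (c¹³)¹⁹ = c²³, (c¹³)²⁰ = c⁸, (c¹³)²¹ = c²¹, (c¹³)²² = c⁶, (c¹³)²³ = c¹⁹, (c¹³)²⁴ = c⁴, (c¹³)²⁵ = c¹⁷, (c¹³)²⁶ = c², (c¹³)²⁷ = c¹⁵, (c¹³)²⁸ = e.
The smallest positive k with (c¹³)ᵏ = e is 28.

Answer: 28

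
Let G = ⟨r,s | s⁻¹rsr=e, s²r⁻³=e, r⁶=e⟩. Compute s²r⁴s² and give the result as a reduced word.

Multiply left to right, reducing at each step:
  (r³) · r⁴ = r
  r · s² = r⁴

Answer: r⁴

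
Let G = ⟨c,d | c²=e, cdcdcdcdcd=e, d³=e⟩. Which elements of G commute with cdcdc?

⟨cdcdc⟩ ⊆ C_G(cdcdc) since powers of cdcdc commute with cdcdc; so |C_G(cdcdc)| ≥ |⟨cdcdc⟩| = 5.
By orbit–stabilizer, |C_G(cdcdc)| = |G| / |conj. class of cdcdc| = 60 / 12 = 5.
The 5 elements commuting with cdcdc are {e, cdcdc, cd²cd²c, cdcd²cdc, cd²cdcd²c}.

Answer: {e, cdcdc, cd²cd²c, cdcd²cdc, cd²cdcd²c}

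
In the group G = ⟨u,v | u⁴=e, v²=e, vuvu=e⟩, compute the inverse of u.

The order of u is 4 (smallest k with uᵏ = e), so u⁻¹ = u³ = u³.
Check: u · (u³) → u · u³ = e, giving e as required.

Answer: u³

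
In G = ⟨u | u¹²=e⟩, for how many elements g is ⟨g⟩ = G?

G is cyclic of order 12. An element generates G iff its order is 12, and a cyclic group of order 12 has exactly φ(12) = 4 such elements.

Answer: 4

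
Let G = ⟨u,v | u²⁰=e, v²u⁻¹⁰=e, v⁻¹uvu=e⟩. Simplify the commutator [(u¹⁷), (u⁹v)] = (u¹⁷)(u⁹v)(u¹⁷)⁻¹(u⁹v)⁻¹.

[(u¹⁷), (u⁹v)] = (u¹⁷)·(u⁹v)·(u¹⁷)⁻¹·(u⁹v)⁻¹.
  (u¹⁷) · (u⁹v) = u⁶v
  (u⁶v) · (u³) = u³v
  (u³v) · (u⁹v⁻¹) = u¹⁴

Answer: u¹⁴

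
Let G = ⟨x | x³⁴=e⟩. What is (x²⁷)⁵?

Compute successive powers of (x²⁷), reducing at each step:
  (x²⁷)²: (x²⁷) · x²⁷ = x²⁰
  (x²⁷)³: (x²⁰) · x²⁷ = x¹³
  (x²⁷)⁴: (x¹³) · x²⁷ = x⁶
  (x²⁷)⁵: (x⁶) · x²⁷ = x³³

Answer: x³³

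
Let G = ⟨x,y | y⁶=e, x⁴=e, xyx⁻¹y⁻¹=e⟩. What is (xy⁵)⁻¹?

The order of (xy⁵) is 12 (smallest k with (xy⁵)ᵏ = e), so (xy⁵)⁻¹ = (xy⁵)¹¹ = x³y.
Check: (xy⁵) · (x³y) → (xy⁵) · x³ = y⁵;   (y⁵) · y = e, giving e as required.

Answer: x³y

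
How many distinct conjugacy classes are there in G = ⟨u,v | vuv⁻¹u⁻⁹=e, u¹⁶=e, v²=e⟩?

The conjugacy classes (representative and size) are:
  [e] (size 1), [u⁹] (size 2), [u²] (size 1), [u³] (size 2), [u⁴] (size 1), [u¹³] (size 2), [u⁶] (size 1), [u¹⁵] (size 2), [u⁸] (size 1), [u¹⁰] (size 1), [u¹²] (size 1), [u¹⁴] (size 1), [v] (size 2), [uv] (size 2), [u²v] (size 2), [u¹¹v] (size 2), [u⁴v] (size 2), [u¹³v] (size 2), [u¹⁴v] (size 2), [u¹⁵v] (size 2).
Class equation: 1 + 2 + 1 + 2 + 1 + 2 + 1 + 2 + 1 + 1 + 1 + 1 + 2 + 2 + 2 + 2 + 2 + 2 + 2 + 2 = 32 = |G|. So G has 20 conjugacy classes.

Answer: 20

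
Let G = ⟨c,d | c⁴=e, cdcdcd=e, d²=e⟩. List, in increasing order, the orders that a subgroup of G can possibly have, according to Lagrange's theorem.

|G| = 24 = 2³ · 3. By Lagrange's theorem the order of any subgroup divides 24; the divisors of 24 are 1, 2, 3, 4, 6, 8, 12, 24.

Answer: 1, 2, 3, 4, 6, 8, 12, 24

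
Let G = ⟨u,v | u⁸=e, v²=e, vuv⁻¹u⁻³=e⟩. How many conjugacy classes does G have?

The conjugacy classes (representative and size) are:
  [e] (size 1), [u³] (size 2), [u²] (size 2), [u⁴] (size 1), [u⁵] (size 2), [u⁴v] (size 4), [uv] (size 4).
Class equation: 1 + 2 + 2 + 1 + 2 + 4 + 4 = 16 = |G|. So G has 7 conjugacy classes.

Answer: 7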